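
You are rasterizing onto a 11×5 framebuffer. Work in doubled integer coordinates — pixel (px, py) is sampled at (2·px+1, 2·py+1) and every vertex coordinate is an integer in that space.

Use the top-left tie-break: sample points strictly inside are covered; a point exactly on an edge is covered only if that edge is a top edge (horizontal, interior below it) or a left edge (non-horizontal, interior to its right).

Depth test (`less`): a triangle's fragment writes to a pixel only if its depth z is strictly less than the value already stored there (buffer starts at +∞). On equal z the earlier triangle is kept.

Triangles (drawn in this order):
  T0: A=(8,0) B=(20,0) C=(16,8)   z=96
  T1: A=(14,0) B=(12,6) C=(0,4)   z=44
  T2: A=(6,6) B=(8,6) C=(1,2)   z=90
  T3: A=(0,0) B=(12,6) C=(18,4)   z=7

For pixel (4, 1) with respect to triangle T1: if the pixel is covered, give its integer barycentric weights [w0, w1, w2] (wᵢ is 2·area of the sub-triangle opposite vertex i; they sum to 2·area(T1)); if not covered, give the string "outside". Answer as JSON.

T0:
  2·area = 96
  edge (8, 0)→(20, 0): d=(12,0) top-left  bias=+0
  edge (20, 0)→(16, 8): d=(-4,8) right/bottom  bias=-1
  edge (16, 8)→(8, 0): d=(-8,-8) top-left  bias=+0
    (4,0)@(9, 1): e=[12,84,0] → X  [on edge]
    (5,0)@(11, 1): e=[12,68,16] → X
    (6,0)@(13, 1): e=[12,52,32] → X
    (7,0)@(15, 1): e=[12,36,48] → X
    (8,0)@(17, 1): e=[12,20,64] → X
    (9,0)@(19, 1): e=[12,4,80] → X
    (10,0)@(21, 1): e=[12,-12,96] → .
    (4,1)@(9, 3): e=[36,76,-16] → .
    (5,1)@(11, 3): e=[36,60,0] → X  [on edge]
    (9,1)@(19, 3): e=[36,-4,64] → .
    (5,2)@(11, 5): e=[60,52,-16] → .
    (6,2)@(13, 5): e=[60,36,0] → X  [on edge]
    (7,3)@(15, 7): e=[84,12,0] → X  [on edge]
    (8,4)@(17, 9): e=[108,-12,0] → .  [on edge]
  covered (14 px):
    . . . . X X X X X X .
    . . . . . X X X X . .
    . . . . . . X X X . .
    . . . . . . . X . . .
    . . . . . . . . . . .
T1:
  2·area = 76
  edge (14, 0)→(12, 6): d=(-2,6) right/bottom  bias=-1
  edge (12, 6)→(0, 4): d=(-12,-2) top-left  bias=+0
  edge (0, 4)→(14, 0): d=(14,-4) top-left  bias=+0
    (5,0)@(11, 1): e=[16,58,2] → X
    (6,0)@(13, 1): e=[4,62,10] → X
    (7,0)@(15, 1): e=[-8,66,18] → .
    (2,1)@(5, 3): e=[48,22,6] → X
    (3,1)@(7, 3): e=[36,26,14] → X
    (4,1)@(9, 3): e=[24,30,22] → X
    (6,1)@(13, 3): e=[0,38,38] → .  [on edge]
    (2,2)@(5, 5): e=[44,-2,34] → .
    (3,2)@(7, 5): e=[32,2,42] → X
    (6,2)@(13, 5): e=[-4,14,66] → .
    (3,3)@(7, 7): e=[28,-22,70] → .
    (4,3)@(9, 7): e=[16,-18,78] → .
    (5,4)@(11, 9): e=[0,-38,114] → .  [on edge]
  covered (9 px):
    . . . . . X X . . . .
    . . X X X X . . . . .
    . . . X X X . . . . .
    . . . . . . . . . . .
    . . . . . . . . . . .
T2:
  2·area = 8  (B↔C swapped to make it positive)
  edge (6, 6)→(1, 2): d=(-5,-4) top-left  bias=+0
  edge (1, 2)→(8, 6): d=(7,4) right/bottom  bias=-1
  edge (8, 6)→(6, 6): d=(-2,0) right/bottom  bias=-1
    (2,2)@(5, 5): e=[1,5,2] → X
    (3,2)@(7, 5): e=[9,-3,2] → .
    (2,3)@(5, 7): e=[-9,19,-2] → .
  covered (1 px):
    . . . . . . . . . . .
    . . . . . . . . . . .
    . . X . . . . . . . .
    . . . . . . . . . . .
    . . . . . . . . . . .
T3:
  2·area = 60  (B↔C swapped to make it positive)
  edge (0, 0)→(18, 4): d=(18,4) right/bottom  bias=-1
  edge (18, 4)→(12, 6): d=(-6,2) right/bottom  bias=-1
  edge (12, 6)→(0, 0): d=(-12,-6) top-left  bias=+0
    (1,0)@(3, 1): e=[6,48,6] → X
    (2,0)@(5, 1): e=[-2,44,18] → .
    (1,1)@(3, 3): e=[42,36,-18] → .
    (3,1)@(7, 3): e=[26,28,6] → X
    (4,1)@(9, 3): e=[18,24,18] → X
    (5,1)@(11, 3): e=[10,20,30] → X
    (6,1)@(13, 3): e=[2,16,42] → X
    (7,1)@(15, 3): e=[-6,12,54] → .
    (10,1)@(21, 3): e=[-30,0,90] → .  [on edge]
    (3,2)@(7, 5): e=[62,16,-18] → .
    (4,2)@(9, 5): e=[54,12,-6] → .
    (5,2)@(11, 5): e=[46,8,6] → X
    (7,2)@(15, 5): e=[30,0,30] → .  [on edge]
    (4,3)@(9, 7): e=[90,0,-30] → .  [on edge]
    (1,4)@(3, 9): e=[150,0,-90] → .  [on edge]
  covered (7 px):
    . X . . . . . . . . .
    . . . X X X X . . . .
    . . . . . X X . . . .
    . . . . . . . . . . .
    . . . . . . . . . . .

Answer: [30,22,24]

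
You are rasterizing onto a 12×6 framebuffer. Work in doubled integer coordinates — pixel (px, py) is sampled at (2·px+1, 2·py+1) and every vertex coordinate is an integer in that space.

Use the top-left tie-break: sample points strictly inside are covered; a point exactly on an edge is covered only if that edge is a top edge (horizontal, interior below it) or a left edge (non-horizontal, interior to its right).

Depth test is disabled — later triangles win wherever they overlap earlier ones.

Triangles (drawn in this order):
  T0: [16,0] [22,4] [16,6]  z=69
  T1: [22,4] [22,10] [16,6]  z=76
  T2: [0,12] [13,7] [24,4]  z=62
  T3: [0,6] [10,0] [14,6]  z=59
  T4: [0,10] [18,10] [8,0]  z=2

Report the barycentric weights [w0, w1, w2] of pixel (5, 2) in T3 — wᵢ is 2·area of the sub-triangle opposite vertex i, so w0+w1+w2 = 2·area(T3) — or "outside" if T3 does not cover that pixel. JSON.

T0:
  2·area = 36
  edge (16, 0)→(22, 4): d=(6,4) right/bottom  bias=-1
  edge (22, 4)→(16, 6): d=(-6,2) right/bottom  bias=-1
  edge (16, 6)→(16, 0): d=(0,-6) top-left  bias=+0
    (8,0)@(17, 1): e=[2,28,6] → #
    (9,0)@(19, 1): e=[-6,24,18] → ·
    (8,1)@(17, 3): e=[14,16,6] → #
    (9,1)@(19, 3): e=[6,12,18] → #
    (10,1)@(21, 3): e=[-2,8,30] → ·
    (8,2)@(17, 5): e=[26,4,6] → #
    (9,2)@(19, 5): e=[18,0,18] → ·  [on edge]
    (6,3)@(13, 7): e=[54,0,-18] → ·  [on edge]
    (8,3)@(17, 7): e=[38,-8,6] → ·
    (3,4)@(7, 9): e=[90,0,-54] → ·  [on edge]
    (0,5)@(1, 11): e=[126,0,-90] → ·  [on edge]
  covered (4 px):
    · · · · · · · · # · · ·
    · · · · · · · · # # · ·
    · · · · · · · · # · · ·
    · · · · · · · · · · · ·
    · · · · · · · · · · · ·
    · · · · · · · · · · · ·
T1:
  2·area = 36
  edge (22, 4)→(22, 10): d=(0,6) right/bottom  bias=-1
  edge (22, 10)→(16, 6): d=(-6,-4) top-left  bias=+0
  edge (16, 6)→(22, 4): d=(6,-2) top-left  bias=+0
    (9,2)@(19, 5): e=[18,18,0] → #  [on edge]
    (10,2)@(21, 5): e=[6,26,4] → #
    (11,2)@(23, 5): e=[-6,34,8] → ·
    (6,3)@(13, 7): e=[54,-18,0] → ·  [on edge]
    (9,3)@(19, 7): e=[18,6,12] → #
    (11,3)@(23, 7): e=[-6,22,20] → ·
    (3,4)@(7, 9): e=[90,-54,0] → ·  [on edge]
    (9,4)@(19, 9): e=[18,-6,24] → ·
    (10,4)@(21, 9): e=[6,2,28] → #
    (11,4)@(23, 9): e=[-6,10,32] → ·
    (0,5)@(1, 11): e=[126,-90,0] → ·  [on edge]
    (10,5)@(21, 11): e=[6,-10,40] → ·
  covered (5 px):
    · · · · · · · · · · · ·
    · · · · · · · · · · · ·
    · · · · · · · · · # # ·
    · · · · · · · · · # # ·
    · · · · · · · · · · # ·
    · · · · · · · · · · · ·
T2:
  2·area = 16
  edge (0, 12)→(13, 7): d=(13,-5) top-left  bias=+0
  edge (13, 7)→(24, 4): d=(11,-3) top-left  bias=+0
  edge (24, 4)→(0, 12): d=(-24,8) right/bottom  bias=-1
    (10,2)@(21, 5): e=[14,2,0] → ·  [on edge]
    (6,3)@(13, 7): e=[0,0,16] → #  [on edge]
    (7,3)@(15, 7): e=[10,6,0] → ·  [on edge]
    (4,4)@(9, 9): e=[6,10,0] → ·  [on edge]
    (6,4)@(13, 9): e=[26,22,-32] → ·
    (1,5)@(3, 11): e=[2,14,0] → ·  [on edge]
  covered (1 px):
    · · · · · · · · · · · ·
    · · · · · · · · · · · ·
    · · · · · · · · · · · ·
    · · · · · · # · · · · ·
    · · · · · · · · · · · ·
    · · · · · · · · · · · ·
T3:
  2·area = 84
  edge (0, 6)→(10, 0): d=(10,-6) top-left  bias=+0
  edge (10, 0)→(14, 6): d=(4,6) right/bottom  bias=-1
  edge (14, 6)→(0, 6): d=(-14,0) right/bottom  bias=-1
    (4,0)@(9, 1): e=[4,10,70] → #
    (5,0)@(11, 1): e=[16,-2,70] → ·
    (2,1)@(5, 3): e=[0,42,42] → #  [on edge]
    (3,1)@(7, 3): e=[12,30,42] → #
    (5,1)@(11, 3): e=[36,6,42] → #
    (6,1)@(13, 3): e=[48,-6,42] → ·
    (1,2)@(3, 5): e=[8,62,14] → #
    (6,2)@(13, 5): e=[68,2,14] → #
    (7,2)@(15, 5): e=[80,-10,14] → ·
    (1,3)@(3, 7): e=[28,70,-14] → ·
    (2,3)@(5, 7): e=[40,58,-14] → ·
    (3,3)@(7, 7): e=[52,46,-14] → ·
  covered (11 px):
    · · · · # · · · · · · ·
    · · # # # # · · · · · ·
    · # # # # # # · · · · ·
    · · · · · · · · · · · ·
    · · · · · · · · · · · ·
    · · · · · · · · · · · ·
T4:
  2·area = 180  (B↔C swapped to make it positive)
  edge (0, 10)→(8, 0): d=(8,-10) top-left  bias=+0
  edge (8, 0)→(18, 10): d=(10,10) right/bottom  bias=-1
  edge (18, 10)→(0, 10): d=(-18,0) right/bottom  bias=-1
    (4,0)@(9, 1): e=[18,0,162] → ·  [on edge]
    (3,1)@(7, 3): e=[14,40,126] → #
    (4,1)@(9, 3): e=[34,20,126] → #
    (5,1)@(11, 3): e=[54,0,126] → ·  [on edge]
    (2,2)@(5, 5): e=[10,80,90] → #
    (5,2)@(11, 5): e=[70,20,90] → #
    (6,2)@(13, 5): e=[90,0,90] → ·  [on edge]
    (1,3)@(3, 7): e=[6,120,54] → #
    (6,3)@(13, 7): e=[106,20,54] → #
    (7,3)@(15, 7): e=[126,0,54] → ·  [on edge]
    (0,4)@(1, 9): e=[2,160,18] → #
    (7,4)@(15, 9): e=[142,20,18] → #
    (8,4)@(17, 9): e=[162,0,18] → ·  [on edge]
    (9,5)@(19, 11): e=[198,0,-18] → ·  [on edge]
  covered (20 px):
    · · · · · · · · · · · ·
    · · · # # · · · · · · ·
    · · # # # # · · · · · ·
    · # # # # # # · · · · ·
    # # # # # # # # · · · ·
    · · · · · · · · · · · ·

Final: [14,14,56]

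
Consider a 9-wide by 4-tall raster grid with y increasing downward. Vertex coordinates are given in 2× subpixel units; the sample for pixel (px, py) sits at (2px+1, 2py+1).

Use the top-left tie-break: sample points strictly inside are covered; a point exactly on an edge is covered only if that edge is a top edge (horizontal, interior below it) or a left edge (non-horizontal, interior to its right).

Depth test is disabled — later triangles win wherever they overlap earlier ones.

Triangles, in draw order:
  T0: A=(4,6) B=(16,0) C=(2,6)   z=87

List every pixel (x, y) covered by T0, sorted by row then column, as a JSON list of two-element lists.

T0:
  2·area = 12  (B↔C swapped to make it positive)
  edge (4, 6)→(2, 6): d=(-2,0) right/bottom  bias=-1
  edge (2, 6)→(16, 0): d=(14,-6) top-left  bias=+0
  edge (16, 0)→(4, 6): d=(-12,6) right/bottom  bias=-1
    (4,1)@(9, 3): e=[6,0,6] → █  [on edge]
    (5,1)@(11, 3): e=[6,12,-6] → ·
    (2,2)@(5, 5): e=[2,4,6] → █
    (3,2)@(7, 5): e=[2,16,-6] → ·
    (4,2)@(9, 5): e=[2,28,-18] → ·
    (2,3)@(5, 7): e=[-2,32,-18] → ·
  covered (2 px):
    · · · · · · · · ·
    · · · · █ · · · ·
    · · █ · · · · · ·
    · · · · · · · · ·

Answer: [[4,1],[2,2]]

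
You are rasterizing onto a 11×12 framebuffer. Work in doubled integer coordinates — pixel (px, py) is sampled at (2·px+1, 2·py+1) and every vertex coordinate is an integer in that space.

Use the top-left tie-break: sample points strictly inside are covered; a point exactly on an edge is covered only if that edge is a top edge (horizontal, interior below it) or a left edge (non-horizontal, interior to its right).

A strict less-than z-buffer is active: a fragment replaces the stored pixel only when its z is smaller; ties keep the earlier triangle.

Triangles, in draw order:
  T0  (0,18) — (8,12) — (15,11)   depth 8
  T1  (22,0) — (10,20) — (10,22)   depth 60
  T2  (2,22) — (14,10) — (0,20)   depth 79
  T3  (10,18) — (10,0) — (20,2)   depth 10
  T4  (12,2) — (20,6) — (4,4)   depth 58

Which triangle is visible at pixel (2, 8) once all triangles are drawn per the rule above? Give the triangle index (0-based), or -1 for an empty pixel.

T0:
  2·area = 34
  edge (0, 18)→(8, 12): d=(8,-6) top-left  bias=+0
  edge (8, 12)→(15, 11): d=(7,-1) top-left  bias=+0
  edge (15, 11)→(0, 18): d=(-15,7) right/bottom  bias=-1
    (7,5)@(15, 11): e=[34,0,0] → .  [on edge]
    (0,6)@(1, 13): e=[-34,0,68] → .  [on edge]
    (3,6)@(7, 13): e=[2,6,26] → X
    (4,6)@(9, 13): e=[14,8,12] → X
    (5,6)@(11, 13): e=[26,10,-2] → .
    (2,7)@(5, 15): e=[6,18,10] → X
    (3,7)@(7, 15): e=[18,20,-4] → .
    (4,7)@(9, 15): e=[30,22,-18] → .
    (2,8)@(5, 17): e=[22,32,-20] → .
  covered (3 px):
    . . . . . . . . . . .
    . . . . . . . . . . .
    . . . . . . . . . . .
    . . . . . . . . . . .
    . . . . . . . . . . .
    . . . . . . . . . . .
    . . . X X . . . . . .
    . . X . . . . . . . .
    . . . . . . . . . . .
    . . . . . . . . . . .
    . . . . . . . . . . .
    . . . . . . . . . . .
T1:
  2·area = 24  (B↔C swapped to make it positive)
  edge (22, 0)→(10, 22): d=(-12,22) right/bottom  bias=-1
  edge (10, 22)→(10, 20): d=(0,-2) top-left  bias=+0
  edge (10, 20)→(22, 0): d=(12,-20) top-left  bias=+0
    (9,2)@(19, 5): e=[6,18,0] → X  [on edge]
    (10,2)@(21, 5): e=[-38,22,40] → .
    (9,3)@(19, 7): e=[-18,18,24] → .
    (8,4)@(17, 9): e=[2,14,8] → X
    (9,4)@(19, 9): e=[-42,18,48] → .
    (8,5)@(17, 11): e=[-22,14,32] → .
    (6,7)@(13, 15): e=[18,6,0] → X  [on edge]
    (7,7)@(15, 15): e=[-26,10,40] → .
    (6,8)@(13, 17): e=[-6,6,24] → .
    (5,9)@(11, 19): e=[14,2,8] → X
    (6,9)@(13, 19): e=[-30,6,48] → .
    (5,10)@(11, 21): e=[-10,2,32] → .
  covered (4 px):
    . . . . . . . . . . .
    . . . . . . . . . . .
    . . . . . . . . . X .
    . . . . . . . . . . .
    . . . . . . . . X . .
    . . . . . . . . . . .
    . . . . . . . . . . .
    . . . . . . X . . . .
    . . . . . . . . . . .
    . . . . . X . . . . .
    . . . . . . . . . . .
    . . . . . . . . . . .
T2:
  2·area = 48  (B↔C swapped to make it positive)
  edge (2, 22)→(0, 20): d=(-2,-2) top-left  bias=+0
  edge (0, 20)→(14, 10): d=(14,-10) top-left  bias=+0
  edge (14, 10)→(2, 22): d=(-12,12) right/bottom  bias=-1
    (10,1)@(21, 3): e=[76,-28,0] → .  [on edge]
    (9,2)@(19, 5): e=[68,-20,0] → .  [on edge]
    (10,2)@(21, 5): e=[72,0,-24] → .  [on edge]
    (8,3)@(17, 7): e=[60,-12,0] → .  [on edge]
    (7,4)@(15, 9): e=[52,-4,0] → .  [on edge]
    (6,5)@(13, 11): e=[44,4,0] → .  [on edge]
    (5,6)@(11, 13): e=[36,12,0] → .  [on edge]
    (3,7)@(7, 15): e=[24,0,24] → X  [on edge]
    (4,7)@(9, 15): e=[28,20,0] → .  [on edge]
    (2,8)@(5, 17): e=[16,8,24] → X
    (3,8)@(7, 17): e=[20,28,0] → .  [on edge]
    (1,9)@(3, 19): e=[8,16,24] → X
    (2,9)@(5, 19): e=[12,36,0] → .  [on edge]
    (0,10)@(1, 21): e=[0,24,24] → X  [on edge]
    (1,10)@(3, 21): e=[4,44,0] → .  [on edge]
    (0,11)@(1, 23): e=[-4,52,0] → .  [on edge]
    (1,11)@(3, 23): e=[0,72,-24] → .  [on edge]
  covered (4 px):
    . . . . . . . . . . .
    . . . . . . . . . . .
    . . . . . . . . . . .
    . . . . . . . . . . .
    . . . . . . . . . . .
    . . . . . . . . . . .
    . . . . . . . . . . .
    . . . X . . . . . . .
    . . X . . . . . . . .
    . X . . . . . . . . .
    X . . . . . . . . . .
    . . . . . . . . . . .
T3:
  2·area = 180
  edge (10, 18)→(10, 0): d=(0,-18) top-left  bias=+0
  edge (10, 0)→(20, 2): d=(10,2) right/bottom  bias=-1
  edge (20, 2)→(10, 18): d=(-10,16) right/bottom  bias=-1
    (5,0)@(11, 1): e=[18,8,154] → X
    (6,0)@(13, 1): e=[54,4,122] → X
    (7,0)@(15, 1): e=[90,0,90] → .  [on edge]
    (5,1)@(11, 3): e=[18,28,134] → X
    (7,1)@(15, 3): e=[90,20,70] → X
    (8,1)@(17, 3): e=[126,16,38] → X
    (9,1)@(19, 3): e=[162,12,6] → X
    (10,1)@(21, 3): e=[198,8,-26] → .
    (5,2)@(11, 5): e=[18,48,114] → X
    (9,2)@(19, 5): e=[162,32,-14] → .
    (5,3)@(11, 7): e=[18,68,94] → X
    (8,3)@(17, 7): e=[126,56,-2] → .
  covered (22 px):
    . . . . . X X . . . .
    . . . . . X X X X X .
    . . . . . X X X X . .
    . . . . . X X X . . .
    . . . . . X X X . . .
    . . . . . X X . . . .
    . . . . . X X . . . .
    . . . . . X . . . . .
    . . . . . . . . . . .
    . . . . . . . . . . .
    . . . . . . . . . . .
    . . . . . . . . . . .
T4:
  2·area = 48
  edge (12, 2)→(20, 6): d=(8,4) right/bottom  bias=-1
  edge (20, 6)→(4, 4): d=(-16,-2) top-left  bias=+0
  edge (4, 4)→(12, 2): d=(8,-2) top-left  bias=+0
    (4,1)@(9, 3): e=[20,26,2] → X
    (5,1)@(11, 3): e=[12,30,6] → X
    (6,1)@(13, 3): e=[4,34,10] → X
    (7,1)@(15, 3): e=[-4,38,14] → .
    (4,2)@(9, 5): e=[36,-6,18] → .
    (5,2)@(11, 5): e=[28,-2,22] → .
    (6,2)@(13, 5): e=[20,2,26] → X
    (7,2)@(15, 5): e=[12,6,30] → X
    (8,2)@(17, 5): e=[4,10,34] → X
    (9,2)@(19, 5): e=[-4,14,38] → .
    (6,3)@(13, 7): e=[36,-30,42] → .
    (7,3)@(15, 7): e=[28,-26,46] → .
  covered (6 px):
    . . . . . . . . . . .
    . . . . X X X . . . .
    . . . . . . X X X . .
    . . . . . . . . . . .
    . . . . . . . . . . .
    . . . . . . . . . . .
    . . . . . . . . . . .
    . . . . . . . . . . .
    . . . . . . . . . . .
    . . . . . . . . . . .
    . . . . . . . . . . .
    . . . . . . . . . . .

Z-buffer (winner per pixel, '.' = empty):
  . . . . . 3 3 . . . .
  . . . . 4 3 3 3 3 3 .
  . . . . . 3 3 3 3 1 .
  . . . . . 3 3 3 . . .
  . . . . . 3 3 3 1 . .
  . . . . . 3 3 . . . .
  . . . 0 0 3 3 . . . .
  . . 0 2 . 3 1 . . . .
  . . 2 . . . . . . . .
  . 2 . . . 1 . . . . .
  2 . . . . . . . . . .
  . . . . . . . . . . .

Result: 2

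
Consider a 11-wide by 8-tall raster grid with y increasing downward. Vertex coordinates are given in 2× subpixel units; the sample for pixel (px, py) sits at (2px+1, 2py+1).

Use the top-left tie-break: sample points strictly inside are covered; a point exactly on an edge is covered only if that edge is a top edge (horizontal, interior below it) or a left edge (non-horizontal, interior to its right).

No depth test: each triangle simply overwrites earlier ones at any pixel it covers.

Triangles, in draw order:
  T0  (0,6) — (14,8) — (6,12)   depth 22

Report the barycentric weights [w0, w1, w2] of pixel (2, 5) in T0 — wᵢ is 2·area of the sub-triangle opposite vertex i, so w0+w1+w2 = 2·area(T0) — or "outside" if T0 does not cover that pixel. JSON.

T0:
  2·area = 72
  edge (0, 6)→(14, 8): d=(14,2) right/bottom  bias=-1
  edge (14, 8)→(6, 12): d=(-8,4) right/bottom  bias=-1
  edge (6, 12)→(0, 6): d=(-6,-6) top-left  bias=+0
    (0,3)@(1, 7): e=[12,60,0] → █  [on edge]
    (1,3)@(3, 7): e=[8,52,12] → █
    (2,3)@(5, 7): e=[4,44,24] → █
    (3,3)@(7, 7): e=[0,36,36] → ·  [on edge]
    (0,4)@(1, 9): e=[40,44,-12] → ·
    (1,4)@(3, 9): e=[36,36,0] → █  [on edge]
    (3,4)@(7, 9): e=[28,20,24] → █
    (4,4)@(9, 9): e=[24,12,36] → █
    (5,4)@(11, 9): e=[20,4,48] → █
    (6,4)@(13, 9): e=[16,-4,60] → ·
    (10,4)@(21, 9): e=[0,-36,108] → ·  [on edge]
    (1,5)@(3, 11): e=[64,20,-12] → ·
    (2,5)@(5, 11): e=[60,12,0] → █  [on edge]
    (3,6)@(7, 13): e=[84,-12,0] → ·  [on edge]
    (4,7)@(9, 15): e=[108,-36,0] → ·  [on edge]
  covered (10 px):
    · · · · · · · · · · ·
    · · · · · · · · · · ·
    · · · · · · · · · · ·
    █ █ █ · · · · · · · ·
    · █ █ █ █ █ · · · · ·
    · · █ █ · · · · · · ·
    · · · · · · · · · · ·
    · · · · · · · · · · ·

Final: [12,0,60]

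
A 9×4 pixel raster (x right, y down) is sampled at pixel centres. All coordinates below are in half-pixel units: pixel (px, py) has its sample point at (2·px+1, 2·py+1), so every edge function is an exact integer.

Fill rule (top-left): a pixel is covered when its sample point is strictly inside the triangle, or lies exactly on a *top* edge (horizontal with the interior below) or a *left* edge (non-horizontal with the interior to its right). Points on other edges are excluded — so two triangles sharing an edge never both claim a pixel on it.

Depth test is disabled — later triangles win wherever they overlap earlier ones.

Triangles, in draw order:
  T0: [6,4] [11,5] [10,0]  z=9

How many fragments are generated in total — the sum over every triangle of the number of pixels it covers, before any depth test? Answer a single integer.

T0:
  2·area = 24  (B↔C swapped to make it positive)
  edge (6, 4)→(10, 0): d=(4,-4) top-left  bias=+0
  edge (10, 0)→(11, 5): d=(1,5) right/bottom  bias=-1
  edge (11, 5)→(6, 4): d=(-5,-1) top-left  bias=+0
    (4,0)@(9, 1): e=[0,6,18] → #  [on edge]
    (5,0)@(11, 1): e=[8,-4,20] → ·
    (0,1)@(1, 3): e=[-24,48,0] → ·  [on edge]
    (3,1)@(7, 3): e=[0,18,6] → #  [on edge]
    (5,1)@(11, 3): e=[16,-2,10] → ·
    (2,2)@(5, 5): e=[0,30,-6] → ·  [on edge]
    (3,2)@(7, 5): e=[8,20,-4] → ·
    (4,2)@(9, 5): e=[16,10,-2] → ·
    (5,2)@(11, 5): e=[24,0,0] → ·  [on edge]
    (1,3)@(3, 7): e=[0,42,-18] → ·  [on edge]
  covered (3 px):
    · · · · # · · · ·
    · · · # # · · · ·
    · · · · · · · · ·
    · · · · · · · · ·

Answer: 3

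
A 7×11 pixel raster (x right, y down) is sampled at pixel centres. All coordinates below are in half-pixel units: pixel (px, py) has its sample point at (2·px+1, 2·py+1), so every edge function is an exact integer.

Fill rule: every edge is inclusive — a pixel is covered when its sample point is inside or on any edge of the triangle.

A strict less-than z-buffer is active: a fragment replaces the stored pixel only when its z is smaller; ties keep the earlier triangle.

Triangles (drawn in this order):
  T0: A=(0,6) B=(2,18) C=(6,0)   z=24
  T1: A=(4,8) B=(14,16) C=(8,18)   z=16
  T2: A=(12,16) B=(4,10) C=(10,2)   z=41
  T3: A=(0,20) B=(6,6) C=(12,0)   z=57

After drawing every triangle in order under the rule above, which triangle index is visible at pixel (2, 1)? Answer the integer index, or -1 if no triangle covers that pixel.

T0:
  2·area = 84  (B↔C swapped to make it positive)
  edge (0, 6)→(6, 0): d=(6,-6) inclusive
  edge (6, 0)→(2, 18): d=(-4,18) inclusive
  edge (2, 18)→(0, 6): d=(-2,-12) inclusive
    (2,0)@(5, 1): e=[0,14,70] → #  [on edge]
    (3,0)@(7, 1): e=[12,-22,94] → ·
    (1,1)@(3, 3): e=[0,42,42] → #  [on edge]
    (3,1)@(7, 3): e=[24,-30,90] → ·
    (0,2)@(1, 5): e=[0,70,14] → #  [on edge]
    (2,2)@(5, 5): e=[24,-2,62] → ·
    (0,3)@(1, 7): e=[12,62,10] → #
    (2,3)@(5, 7): e=[36,-10,58] → ·
    (0,4)@(1, 9): e=[24,54,6] → #
    (2,4)@(5, 9): e=[48,-18,54] → ·
    (0,5)@(1, 11): e=[36,46,2] → #
    (2,5)@(5, 11): e=[60,-26,50] → ·
  covered (12 px):
    · · # · · · ·
    · # # · · · ·
    # # · · · · ·
    # # · · · · ·
    # # · · · · ·
    # # · · · · ·
    · # · · · · ·
    · · · · · · ·
    · · · · · · ·
    · · · · · · ·
    · · · · · · ·
T1:
  2·area = 68
  edge (4, 8)→(14, 16): d=(10,8) inclusive
  edge (14, 16)→(8, 18): d=(-6,2) inclusive
  edge (8, 18)→(4, 8): d=(-4,-10) inclusive
    (2,4)@(5, 9): e=[2,60,6] → #
    (3,4)@(7, 9): e=[-14,56,26] → ·
    (2,5)@(5, 11): e=[22,48,-2] → ·
    (3,5)@(7, 11): e=[6,44,18] → #
    (4,5)@(9, 11): e=[-10,40,38] → ·
    (3,6)@(7, 13): e=[26,32,10] → #
    (4,6)@(9, 13): e=[10,28,30] → #
    (5,6)@(11, 13): e=[-6,24,50] → ·
    (3,7)@(7, 15): e=[46,20,2] → #
    (5,7)@(11, 15): e=[14,12,42] → #
    (6,7)@(13, 15): e=[-2,8,62] → ·
    (3,8)@(7, 17): e=[66,8,-6] → ·
    (5,8)@(11, 17): e=[34,0,34] → #  [on edge]
    (2,9)@(5, 19): e=[102,0,-34] → ·  [on edge]
  covered (9 px):
    · · · · · · ·
    · · · · · · ·
    · · · · · · ·
    · · · · · · ·
    · · # · · · ·
    · · · # · · ·
    · · · # # · ·
    · · · # # # ·
    · · · · # # ·
    · · · · · · ·
    · · · · · · ·
T2:
  2·area = 100
  edge (12, 16)→(4, 10): d=(-8,-6) inclusive
  edge (4, 10)→(10, 2): d=(6,-8) inclusive
  edge (10, 2)→(12, 16): d=(2,14) inclusive
    (4,2)@(9, 5): e=[70,10,20] → #
    (5,2)@(11, 5): e=[82,26,-8] → ·
    (3,3)@(7, 7): e=[42,6,52] → #
    (5,3)@(11, 7): e=[66,38,-4] → ·
    (2,4)@(5, 9): e=[14,2,84] → #
    (5,4)@(11, 9): e=[50,50,0] → #  [on edge]
    (6,4)@(13, 9): e=[62,66,-28] → ·
    (2,5)@(5, 11): e=[-2,14,88] → ·
    (3,5)@(7, 11): e=[10,30,60] → #
    (6,5)@(13, 11): e=[46,78,-24] → ·
    (3,6)@(7, 13): e=[-6,42,64] → ·
    (4,6)@(9, 13): e=[6,58,36] → #
  covered (13 px):
    · · · · · · ·
    · · · · · · ·
    · · · · # · ·
    · · · # # · ·
    · · # # # # ·
    · · · # # # ·
    · · · · # # ·
    · · · · · # ·
    · · · · · · ·
    · · · · · · ·
    · · · · · · ·
T3:
  2·area = 48
  edge (0, 20)→(6, 6): d=(6,-14) inclusive
  edge (6, 6)→(12, 0): d=(6,-6) inclusive
  edge (12, 0)→(0, 20): d=(-12,20) inclusive
    (5,0)@(11, 1): e=[40,0,8] → #  [on edge]
    (6,0)@(13, 1): e=[68,12,-32] → ·
    (4,1)@(9, 3): e=[24,0,24] → #  [on edge]
    (5,1)@(11, 3): e=[52,12,-16] → ·
    (3,2)@(7, 5): e=[8,0,40] → #  [on edge]
    (4,2)@(9, 5): e=[36,12,0] → #  [on edge]
    (5,2)@(11, 5): e=[64,24,-40] → ·
    (2,3)@(5, 7): e=[-8,0,56] → ·  [on edge]
    (3,3)@(7, 7): e=[20,12,16] → #
    (4,3)@(9, 7): e=[48,24,-24] → ·
    (1,4)@(3, 9): e=[-24,0,72] → ·  [on edge]
    (2,4)@(5, 9): e=[4,12,32] → #
    (0,5)@(1, 11): e=[-40,0,88] → ·  [on edge]
    (1,6)@(3, 13): e=[0,24,24] → #  [on edge]
    (1,7)@(3, 15): e=[12,36,0] → #  [on edge]
  covered (9 px):
    · · · · · # ·
    · · · · # · ·
    · · · # # · ·
    · · · # · · ·
    · · # · · · ·
    · · # · · · ·
    · # · · · · ·
    · # · · · · ·
    · · · · · · ·
    · · · · · · ·
    · · · · · · ·

Z-buffer (winner per pixel, '.' = empty):
  . . 0 . . 3 .
  . 0 0 . 3 . .
  0 0 . 3 2 . .
  0 0 . 2 2 . .
  0 0 1 2 2 2 .
  0 0 3 1 2 2 .
  . 0 . 1 1 2 .
  . 3 . 1 1 1 .
  . . . . 1 1 .
  . . . . . . .
  . . . . . . .

Answer: 0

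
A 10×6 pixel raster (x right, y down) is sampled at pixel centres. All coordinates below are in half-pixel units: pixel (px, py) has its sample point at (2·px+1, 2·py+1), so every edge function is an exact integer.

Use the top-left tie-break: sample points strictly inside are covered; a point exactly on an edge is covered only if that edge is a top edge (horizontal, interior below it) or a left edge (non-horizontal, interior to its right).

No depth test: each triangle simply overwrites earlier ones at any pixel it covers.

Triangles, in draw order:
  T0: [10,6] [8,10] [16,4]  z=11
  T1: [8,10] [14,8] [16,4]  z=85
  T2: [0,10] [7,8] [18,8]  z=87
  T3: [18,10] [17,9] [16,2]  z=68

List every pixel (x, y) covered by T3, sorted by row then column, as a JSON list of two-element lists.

T0:
  2·area = 20  (B↔C swapped to make it positive)
  edge (10, 6)→(16, 4): d=(6,-2) top-left  bias=+0
  edge (16, 4)→(8, 10): d=(-8,6) right/bottom  bias=-1
  edge (8, 10)→(10, 6): d=(2,-4) top-left  bias=+0
    (9,1)@(19, 3): e=[0,-10,30] → ·  [on edge]
    (6,2)@(13, 5): e=[0,10,10] → #  [on edge]
    (7,2)@(15, 5): e=[4,-2,18] → ·
    (3,3)@(7, 7): e=[0,30,-10] → ·  [on edge]
    (5,3)@(11, 7): e=[8,6,6] → #
    (6,3)@(13, 7): e=[12,-6,14] → ·
    (0,4)@(1, 9): e=[0,50,-30] → ·  [on edge]
    (4,4)@(9, 9): e=[16,2,2] → #
    (5,4)@(11, 9): e=[20,-10,10] → ·
    (4,5)@(9, 11): e=[28,-14,6] → ·
  covered (3 px):
    · · · · · · · · · ·
    · · · · · · · · · ·
    · · · · · · # · · ·
    · · · · · # · · · ·
    · · · · # · · · · ·
    · · · · · · · · · ·
T1:
  2·area = 20  (B↔C swapped to make it positive)
  edge (8, 10)→(16, 4): d=(8,-6) top-left  bias=+0
  edge (16, 4)→(14, 8): d=(-2,4) right/bottom  bias=-1
  edge (14, 8)→(8, 10): d=(-6,2) right/bottom  bias=-1
    (7,2)@(15, 5): e=[2,2,16] → #
    (8,2)@(17, 5): e=[14,-6,12] → ·
    (6,3)@(13, 7): e=[6,6,8] → #
    (7,3)@(15, 7): e=[18,-2,4] → ·
    (8,3)@(17, 7): e=[30,-10,0] → ·  [on edge]
    (5,4)@(11, 9): e=[10,10,0] → ·  [on edge]
    (6,4)@(13, 9): e=[22,2,-4] → ·
    (2,5)@(5, 11): e=[-10,30,0] → ·  [on edge]
  covered (2 px):
    · · · · · · · · · ·
    · · · · · · · · · ·
    · · · · · · · # · ·
    · · · · · · # · · ·
    · · · · · · · · · ·
    · · · · · · · · · ·
T2:
  2·area = 22
  edge (0, 10)→(7, 8): d=(7,-2) top-left  bias=+0
  edge (7, 8)→(18, 8): d=(11,0) top-left  bias=+0
  edge (18, 8)→(0, 10): d=(-18,2) right/bottom  bias=-1
    (2,4)@(5, 9): e=[3,11,8] → #
    (3,4)@(7, 9): e=[7,11,4] → #
    (4,4)@(9, 9): e=[11,11,0] → ·  [on edge]
    (2,5)@(5, 11): e=[17,33,-28] → ·
    (3,5)@(7, 11): e=[21,33,-32] → ·
  covered (2 px):
    · · · · · · · · · ·
    · · · · · · · · · ·
    · · · · · · · · · ·
    · · · · · · · · · ·
    · · # # · · · · · ·
    · · · · · · · · · ·
T3:
  2·area = 6
  edge (18, 10)→(17, 9): d=(-1,-1) top-left  bias=+0
  edge (17, 9)→(16, 2): d=(-1,-7) top-left  bias=+0
  edge (16, 2)→(18, 10): d=(2,8) right/bottom  bias=-1
    (4,0)@(9, 1): e=[0,-48,54] → ·  [on edge]
    (5,1)@(11, 3): e=[0,-36,42] → ·  [on edge]
    (6,2)@(13, 5): e=[0,-24,30] → ·  [on edge]
    (7,3)@(15, 7): e=[0,-12,18] → ·  [on edge]
    (8,3)@(17, 7): e=[2,2,2] → #
    (9,3)@(19, 7): e=[4,16,-14] → ·
    (8,4)@(17, 9): e=[0,0,6] → #  [on edge]
    (9,4)@(19, 9): e=[2,14,-10] → ·
    (8,5)@(17, 11): e=[-2,-2,10] → ·
    (9,5)@(19, 11): e=[0,12,-6] → ·  [on edge]
  covered (2 px):
    · · · · · · · · · ·
    · · · · · · · · · ·
    · · · · · · · · · ·
    · · · · · · · · # ·
    · · · · · · · · # ·
    · · · · · · · · · ·

Answer: [[8,3],[8,4]]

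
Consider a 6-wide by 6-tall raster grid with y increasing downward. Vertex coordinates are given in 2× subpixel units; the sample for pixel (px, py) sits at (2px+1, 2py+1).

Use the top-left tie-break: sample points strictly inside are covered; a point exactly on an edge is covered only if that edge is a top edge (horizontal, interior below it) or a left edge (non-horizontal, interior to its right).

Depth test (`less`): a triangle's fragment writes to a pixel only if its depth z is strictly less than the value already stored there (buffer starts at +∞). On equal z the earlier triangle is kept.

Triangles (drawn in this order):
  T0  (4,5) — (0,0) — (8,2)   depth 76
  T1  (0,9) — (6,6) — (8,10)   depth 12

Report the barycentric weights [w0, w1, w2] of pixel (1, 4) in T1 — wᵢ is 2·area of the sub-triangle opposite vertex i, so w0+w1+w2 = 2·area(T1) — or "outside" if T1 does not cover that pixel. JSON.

T0:
  2·area = 32
  edge (4, 5)→(0, 0): d=(-4,-5) top-left  bias=+0
  edge (0, 0)→(8, 2): d=(8,2) right/bottom  bias=-1
  edge (8, 2)→(4, 5): d=(-4,3) right/bottom  bias=-1
    (0,0)@(1, 1): e=[1,6,25] → #
    (1,0)@(3, 1): e=[11,2,19] → #
    (2,0)@(5, 1): e=[21,-2,13] → ·
    (0,1)@(1, 3): e=[-7,22,17] → ·
    (1,1)@(3, 3): e=[3,18,11] → #
    (2,1)@(5, 3): e=[13,14,5] → #
    (3,1)@(7, 3): e=[23,10,-1] → ·
    (1,2)@(3, 5): e=[-5,34,3] → ·
    (2,2)@(5, 5): e=[5,30,-3] → ·
  covered (4 px):
    # # · · · ·
    · # # · · ·
    · · · · · ·
    · · · · · ·
    · · · · · ·
    · · · · · ·
T1:
  2·area = 30
  edge (0, 9)→(6, 6): d=(6,-3) top-left  bias=+0
  edge (6, 6)→(8, 10): d=(2,4) right/bottom  bias=-1
  edge (8, 10)→(0, 9): d=(-8,-1) top-left  bias=+0
    (2,3)@(5, 7): e=[3,6,21] → #
    (3,3)@(7, 7): e=[9,-2,23] → ·
    (0,4)@(1, 9): e=[3,26,1] → #
    (1,4)@(3, 9): e=[9,18,3] → #
    (3,4)@(7, 9): e=[21,2,7] → #
    (4,4)@(9, 9): e=[27,-6,9] → ·
    (0,5)@(1, 11): e=[15,30,-15] → ·
    (1,5)@(3, 11): e=[21,22,-13] → ·
    (2,5)@(5, 11): e=[27,14,-11] → ·
    (3,5)@(7, 11): e=[33,6,-9] → ·
  covered (5 px):
    · · · · · ·
    · · · · · ·
    · · · · · ·
    · · # · · ·
    # # # # · ·
    · · · · · ·

Final: [18,3,9]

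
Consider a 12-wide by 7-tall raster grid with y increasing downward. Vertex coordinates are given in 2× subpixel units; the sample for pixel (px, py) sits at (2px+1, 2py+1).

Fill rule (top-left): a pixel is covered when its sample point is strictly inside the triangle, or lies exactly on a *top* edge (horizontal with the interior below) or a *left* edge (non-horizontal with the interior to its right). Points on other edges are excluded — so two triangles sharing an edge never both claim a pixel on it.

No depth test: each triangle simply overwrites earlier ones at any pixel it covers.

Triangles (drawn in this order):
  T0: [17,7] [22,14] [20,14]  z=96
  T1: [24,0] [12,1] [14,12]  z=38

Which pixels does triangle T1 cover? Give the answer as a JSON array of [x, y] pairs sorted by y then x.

T0:
  2·area = 14
  edge (17, 7)→(22, 14): d=(5,7) right/bottom  bias=-1
  edge (22, 14)→(20, 14): d=(-2,0) right/bottom  bias=-1
  edge (20, 14)→(17, 7): d=(-3,-7) top-left  bias=+0
    (8,3)@(17, 7): e=[0,14,0] → .  [on edge]
    (9,5)@(19, 11): e=[6,6,2] → X
    (10,5)@(21, 11): e=[-8,6,16] → .
    (9,6)@(19, 13): e=[16,2,-4] → .
    (10,6)@(21, 13): e=[2,2,10] → X
    (11,6)@(23, 13): e=[-12,2,24] → .
  covered (2 px):
    . . . . . . . . . . . .
    . . . . . . . . . . . .
    . . . . . . . . . . . .
    . . . . . . . . . . . .
    . . . . . . . . . . . .
    . . . . . . . . . X . .
    . . . . . . . . . . X .
T1:
  2·area = 134  (B↔C swapped to make it positive)
  edge (24, 0)→(14, 12): d=(-10,12) right/bottom  bias=-1
  edge (14, 12)→(12, 1): d=(-2,-11) top-left  bias=+0
  edge (12, 1)→(24, 0): d=(12,-1) top-left  bias=+0
    (6,0)@(13, 1): e=[122,11,1] → X
    (7,0)@(15, 1): e=[98,33,3] → X
    (8,0)@(17, 1): e=[74,55,5] → X
    (9,0)@(19, 1): e=[50,77,7] → X
    (10,0)@(21, 1): e=[26,99,9] → X
    (11,0)@(23, 1): e=[2,121,11] → X
    (6,1)@(13, 3): e=[102,7,25] → X
    (11,1)@(23, 3): e=[-18,117,35] → .
    (6,2)@(13, 5): e=[82,3,49] → X
    (10,2)@(21, 5): e=[-14,91,57] → .
    (6,3)@(13, 7): e=[62,-1,73] → .
    (7,3)@(15, 7): e=[38,21,75] → X
  covered (18 px):
    . . . . . . X X X X X X
    . . . . . . X X X X X .
    . . . . . . X X X X . .
    . . . . . . . X X . . .
    . . . . . . . X . . . .
    . . . . . . . . . . . .
    . . . . . . . . . . . .

Final: [[6,0],[7,0],[8,0],[9,0],[10,0],[11,0],[6,1],[7,1],[8,1],[9,1],[10,1],[6,2],[7,2],[8,2],[9,2],[7,3],[8,3],[7,4]]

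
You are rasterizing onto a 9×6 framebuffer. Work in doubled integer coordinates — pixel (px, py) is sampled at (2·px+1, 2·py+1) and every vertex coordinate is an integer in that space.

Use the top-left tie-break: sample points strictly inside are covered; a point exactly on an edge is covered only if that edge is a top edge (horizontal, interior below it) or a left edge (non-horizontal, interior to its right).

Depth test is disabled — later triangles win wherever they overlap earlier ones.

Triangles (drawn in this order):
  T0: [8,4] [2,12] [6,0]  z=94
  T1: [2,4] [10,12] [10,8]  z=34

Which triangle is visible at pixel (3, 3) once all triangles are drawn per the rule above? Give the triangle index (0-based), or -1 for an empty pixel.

T0:
  2·area = 40
  edge (8, 4)→(2, 12): d=(-6,8) right/bottom  bias=-1
  edge (2, 12)→(6, 0): d=(4,-12) top-left  bias=+0
  edge (6, 0)→(8, 4): d=(2,4) right/bottom  bias=-1
    (2,1)@(5, 3): e=[30,0,10] → #  [on edge]
    (3,1)@(7, 3): e=[14,24,2] → #
    (4,1)@(9, 3): e=[-2,48,-6] → ·
    (2,2)@(5, 5): e=[18,8,14] → #
    (4,2)@(9, 5): e=[-14,56,-2] → ·
    (2,3)@(5, 7): e=[6,16,18] → #
    (3,3)@(7, 7): e=[-10,40,10] → ·
    (1,4)@(3, 9): e=[10,0,30] → #  [on edge]
    (2,4)@(5, 9): e=[-6,24,22] → ·
    (1,5)@(3, 11): e=[-2,8,34] → ·
  covered (6 px):
    · · · · · · · · ·
    · · # # · · · · ·
    · · # # · · · · ·
    · · # · · · · · ·
    · # · · · · · · ·
    · · · · · · · · ·
T1:
  2·area = 32  (B↔C swapped to make it positive)
  edge (2, 4)→(10, 8): d=(8,4) right/bottom  bias=-1
  edge (10, 8)→(10, 12): d=(0,4) right/bottom  bias=-1
  edge (10, 12)→(2, 4): d=(-8,-8) top-left  bias=+0
    (0,1)@(1, 3): e=[-4,36,0] → ·  [on edge]
    (1,2)@(3, 5): e=[4,28,0] → #  [on edge]
    (2,2)@(5, 5): e=[-4,20,16] → ·
    (1,3)@(3, 7): e=[20,28,-16] → ·
    (2,3)@(5, 7): e=[12,20,0] → #  [on edge]
    (3,3)@(7, 7): e=[4,12,16] → #
    (4,3)@(9, 7): e=[-4,4,32] → ·
    (2,4)@(5, 9): e=[28,20,-16] → ·
    (3,4)@(7, 9): e=[20,12,0] → #  [on edge]
    (4,4)@(9, 9): e=[12,4,16] → #
    (5,4)@(11, 9): e=[4,-4,32] → ·
    (3,5)@(7, 11): e=[36,12,-16] → ·
    (4,5)@(9, 11): e=[28,4,0] → #  [on edge]
  covered (6 px):
    · · · · · · · · ·
    · · · · · · · · ·
    · # · · · · · · ·
    · · # # · · · · ·
    · · · # # · · · ·
    · · · · # · · · ·

Z-buffer (winner per pixel, '.' = empty):
  . . . . . . . . .
  . . 0 0 . . . . .
  . 1 0 0 . . . . .
  . . 1 1 . . . . .
  . 0 . 1 1 . . . .
  . . . . 1 . . . .

Final: 1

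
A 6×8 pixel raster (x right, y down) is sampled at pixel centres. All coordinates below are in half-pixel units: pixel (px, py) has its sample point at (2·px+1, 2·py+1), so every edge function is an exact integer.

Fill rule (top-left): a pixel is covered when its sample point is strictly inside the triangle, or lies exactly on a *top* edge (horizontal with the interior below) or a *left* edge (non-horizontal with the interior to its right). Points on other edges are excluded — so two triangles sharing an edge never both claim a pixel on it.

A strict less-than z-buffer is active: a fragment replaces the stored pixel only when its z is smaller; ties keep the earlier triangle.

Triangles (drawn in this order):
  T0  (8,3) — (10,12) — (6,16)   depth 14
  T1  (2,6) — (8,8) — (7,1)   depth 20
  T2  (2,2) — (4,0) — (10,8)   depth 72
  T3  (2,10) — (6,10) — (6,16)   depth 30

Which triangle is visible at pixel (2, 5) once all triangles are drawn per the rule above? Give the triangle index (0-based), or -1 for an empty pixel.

T0:
  2·area = 44
  edge (8, 3)→(10, 12): d=(2,9) right/bottom  bias=-1
  edge (10, 12)→(6, 16): d=(-4,4) right/bottom  bias=-1
  edge (6, 16)→(8, 3): d=(2,-13) top-left  bias=+0
    (4,4)@(9, 9): e=[3,16,25] → █
    (5,4)@(11, 9): e=[-15,8,51] → ·
    (3,5)@(7, 11): e=[25,16,3] → █
    (5,5)@(11, 11): e=[-11,0,55] → ·  [on edge]
    (3,6)@(7, 13): e=[29,8,7] → █
    (4,6)@(9, 13): e=[11,0,33] → ·  [on edge]
    (3,7)@(7, 15): e=[33,0,11] → ·  [on edge]
  covered (4 px):
    · · · · · ·
    · · · · · ·
    · · · · · ·
    · · · · · ·
    · · · · █ ·
    · · · █ █ ·
    · · · █ · ·
    · · · · · ·
T1:
  2·area = 40  (B↔C swapped to make it positive)
  edge (2, 6)→(7, 1): d=(5,-5) top-left  bias=+0
  edge (7, 1)→(8, 8): d=(1,7) right/bottom  bias=-1
  edge (8, 8)→(2, 6): d=(-6,-2) top-left  bias=+0
    (3,0)@(7, 1): e=[0,0,40] → ·  [on edge]
    (2,1)@(5, 3): e=[0,16,24] → █  [on edge]
    (3,1)@(7, 3): e=[10,2,28] → █
    (4,1)@(9, 3): e=[20,-12,32] → ·
    (1,2)@(3, 5): e=[0,32,8] → █  [on edge]
    (4,2)@(9, 5): e=[30,-10,20] → ·
    (0,3)@(1, 7): e=[0,48,-8] → ·  [on edge]
    (1,3)@(3, 7): e=[10,34,-4] → ·
    (2,3)@(5, 7): e=[20,20,0] → █  [on edge]
    (4,3)@(9, 7): e=[40,-8,8] → ·
    (2,4)@(5, 9): e=[30,22,-12] → ·
    (3,4)@(7, 9): e=[40,8,-8] → ·
    (5,4)@(11, 9): e=[60,-20,0] → ·  [on edge]
    (4,7)@(9, 15): e=[80,0,-40] → ·  [on edge]
  covered (7 px):
    · · · · · ·
    · · █ █ · ·
    · █ █ █ · ·
    · · █ █ · ·
    · · · · · ·
    · · · · · ·
    · · · · · ·
    · · · · · ·
T2:
  2·area = 28
  edge (2, 2)→(4, 0): d=(2,-2) top-left  bias=+0
  edge (4, 0)→(10, 8): d=(6,8) right/bottom  bias=-1
  edge (10, 8)→(2, 2): d=(-8,-6) top-left  bias=+0
    (1,0)@(3, 1): e=[0,14,14] → █  [on edge]
    (2,0)@(5, 1): e=[4,-2,26] → ·
    (0,1)@(1, 3): e=[0,42,-14] → ·  [on edge]
    (1,1)@(3, 3): e=[4,26,-2] → ·
    (2,1)@(5, 3): e=[8,10,10] → █
    (3,1)@(7, 3): e=[12,-6,22] → ·
    (2,2)@(5, 5): e=[12,22,-6] → ·
    (3,2)@(7, 5): e=[16,6,6] → █
    (4,2)@(9, 5): e=[20,-10,18] → ·
    (3,3)@(7, 7): e=[20,18,-10] → ·
    (4,3)@(9, 7): e=[24,2,2] → █
    (5,3)@(11, 7): e=[28,-14,14] → ·
  covered (4 px):
    · █ · · · ·
    · · █ · · ·
    · · · █ · ·
    · · · · █ ·
    · · · · · ·
    · · · · · ·
    · · · · · ·
    · · · · · ·
T3:
  2·area = 24
  edge (2, 10)→(6, 10): d=(4,0) top-left  bias=+0
  edge (6, 10)→(6, 16): d=(0,6) right/bottom  bias=-1
  edge (6, 16)→(2, 10): d=(-4,-6) top-left  bias=+0
    (1,5)@(3, 11): e=[4,18,2] → █
    (2,5)@(5, 11): e=[4,6,14] → █
    (3,5)@(7, 11): e=[4,-6,26] → ·
    (1,6)@(3, 13): e=[12,18,-6] → ·
    (2,6)@(5, 13): e=[12,6,6] → █
    (3,6)@(7, 13): e=[12,-6,18] → ·
    (2,7)@(5, 15): e=[20,6,-2] → ·
  covered (3 px):
    · · · · · ·
    · · · · · ·
    · · · · · ·
    · · · · · ·
    · · · · · ·
    · █ █ · · ·
    · · █ · · ·
    · · · · · ·

Z-buffer (winner per pixel, '.' = empty):
  . 2 . . . .
  . . 1 1 . .
  . 1 1 1 . .
  . . 1 1 2 .
  . . . . 0 .
  . 3 3 0 0 .
  . . 3 0 . .
  . . . . . .

Answer: 3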